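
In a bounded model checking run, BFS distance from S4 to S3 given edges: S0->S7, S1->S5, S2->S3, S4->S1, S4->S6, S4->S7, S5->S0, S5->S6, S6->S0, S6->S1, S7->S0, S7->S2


BFS layer-by-layer from S4:
  dist 0: {S4}
  dist 1: {S1, S6, S7}
  dist 2: {S0, S2, S5}
  dist 3: {S3}
  -> S3 reached at distance 3
Shortest path length = 3

3


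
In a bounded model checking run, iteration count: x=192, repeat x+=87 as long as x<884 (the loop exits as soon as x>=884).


Step 1: x goes from 192 toward 884 by 87; the body runs while x<884, so iterations = ceil((bound-start)/step)
Step 2: Distance=692
Step 3: ceil(692/87)=8

8


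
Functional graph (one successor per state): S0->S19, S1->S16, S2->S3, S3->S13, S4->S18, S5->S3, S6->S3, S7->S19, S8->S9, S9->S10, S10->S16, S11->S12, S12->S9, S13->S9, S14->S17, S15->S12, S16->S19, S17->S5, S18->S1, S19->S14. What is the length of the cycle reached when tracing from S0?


Trace from S0 until a state repeats:
  S0 -> S19 -> S14 -> S17 -> S5 -> S3 -> S13 -> S9 -> S10 -> S16 -> S19
S19 first seen at step 1, revisited at step 10.
Cycle length = 10 - 1 = 9

9


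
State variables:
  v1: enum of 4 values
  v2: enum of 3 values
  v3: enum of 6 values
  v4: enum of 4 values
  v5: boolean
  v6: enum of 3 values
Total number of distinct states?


State space = product of domain sizes of all variables.
Domain sizes:
  v1 (enum of 4 values): 4
  v2 (enum of 3 values): 3
  v3 (enum of 6 values): 6
  v4 (enum of 4 values): 4
  v5 (boolean): 2
  v6 (enum of 3 values): 3
Product = 4 * 3 * 6 * 4 * 2 * 3 = 1728

1728


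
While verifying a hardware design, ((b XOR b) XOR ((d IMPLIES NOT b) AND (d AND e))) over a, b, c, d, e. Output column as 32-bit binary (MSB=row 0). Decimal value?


Formula: ((b XOR b) XOR ((d IMPLIES NOT b) AND (d AND e))) over a, b, c, d, e (32 rows)
Evaluate each row (bits = a,b,c,d,e, MSB first):
  row 0 [00000]: ((0 XOR 0) XOR ((0 IMPLIES NOT 0) AND (0 AND 0))) -> 0
  row 1 [00001]: ((0 XOR 0) XOR ((0 IMPLIES NOT 0) AND (0 AND 1))) -> 0
  row 2 [00010]: ((0 XOR 0) XOR ((1 IMPLIES NOT 0) AND (1 AND 0))) -> 0
  row 3 [00011]: ((0 XOR 0) XOR ((1 IMPLIES NOT 0) AND (1 AND 1))) -> 1
  row 4 [00100]: ((0 XOR 0) XOR ((0 IMPLIES NOT 0) AND (0 AND 0))) -> 0
  row 5 [00101]: ((0 XOR 0) XOR ((0 IMPLIES NOT 0) AND (0 AND 1))) -> 0
  row 6 [00110]: ((0 XOR 0) XOR ((1 IMPLIES NOT 0) AND (1 AND 0))) -> 0
  row 7 [00111]: ((0 XOR 0) XOR ((1 IMPLIES NOT 0) AND (1 AND 1))) -> 1
  row 8 [01000]: ((1 XOR 1) XOR ((0 IMPLIES NOT 1) AND (0 AND 0))) -> 0
  row 9 [01001]: ((1 XOR 1) XOR ((0 IMPLIES NOT 1) AND (0 AND 1))) -> 0
  row 10 [01010]: ((1 XOR 1) XOR ((1 IMPLIES NOT 1) AND (1 AND 0))) -> 0
  row 11 [01011]: ((1 XOR 1) XOR ((1 IMPLIES NOT 1) AND (1 AND 1))) -> 0
  row 12 [01100]: ((1 XOR 1) XOR ((0 IMPLIES NOT 1) AND (0 AND 0))) -> 0
  row 13 [01101]: ((1 XOR 1) XOR ((0 IMPLIES NOT 1) AND (0 AND 1))) -> 0
  row 14 [01110]: ((1 XOR 1) XOR ((1 IMPLIES NOT 1) AND (1 AND 0))) -> 0
  row 15 [01111]: ((1 XOR 1) XOR ((1 IMPLIES NOT 1) AND (1 AND 1))) -> 0
  row 16 [10000]: ((0 XOR 0) XOR ((0 IMPLIES NOT 0) AND (0 AND 0))) -> 0
  row 17 [10001]: ((0 XOR 0) XOR ((0 IMPLIES NOT 0) AND (0 AND 1))) -> 0
  row 18 [10010]: ((0 XOR 0) XOR ((1 IMPLIES NOT 0) AND (1 AND 0))) -> 0
  row 19 [10011]: ((0 XOR 0) XOR ((1 IMPLIES NOT 0) AND (1 AND 1))) -> 1
  row 20 [10100]: ((0 XOR 0) XOR ((0 IMPLIES NOT 0) AND (0 AND 0))) -> 0
  row 21 [10101]: ((0 XOR 0) XOR ((0 IMPLIES NOT 0) AND (0 AND 1))) -> 0
  row 22 [10110]: ((0 XOR 0) XOR ((1 IMPLIES NOT 0) AND (1 AND 0))) -> 0
  row 23 [10111]: ((0 XOR 0) XOR ((1 IMPLIES NOT 0) AND (1 AND 1))) -> 1
  row 24 [11000]: ((1 XOR 1) XOR ((0 IMPLIES NOT 1) AND (0 AND 0))) -> 0
  row 25 [11001]: ((1 XOR 1) XOR ((0 IMPLIES NOT 1) AND (0 AND 1))) -> 0
  row 26 [11010]: ((1 XOR 1) XOR ((1 IMPLIES NOT 1) AND (1 AND 0))) -> 0
  row 27 [11011]: ((1 XOR 1) XOR ((1 IMPLIES NOT 1) AND (1 AND 1))) -> 0
  row 28 [11100]: ((1 XOR 1) XOR ((0 IMPLIES NOT 1) AND (0 AND 0))) -> 0
  row 29 [11101]: ((1 XOR 1) XOR ((0 IMPLIES NOT 1) AND (0 AND 1))) -> 0
  row 30 [11110]: ((1 XOR 1) XOR ((1 IMPLIES NOT 1) AND (1 AND 0))) -> 0
  row 31 [11111]: ((1 XOR 1) XOR ((1 IMPLIES NOT 1) AND (1 AND 1))) -> 0
Full result column, 4 rows per line (a,b,c fixed per line; d,e runs 00..11 left to right):
  rows 0-3 [a,b,c=000]: 0001  = hex 1
  rows 4-7 [a,b,c=001]: 0001  = hex 1
  rows 8-11 [a,b,c=010]: 0000  = hex 0
  rows 12-15 [a,b,c=011]: 0000  = hex 0
  rows 16-19 [a,b,c=100]: 0001  = hex 1
  rows 20-23 [a,b,c=101]: 0001  = hex 1
  rows 24-27 [a,b,c=110]: 0000  = hex 0
  rows 28-31 [a,b,c=111]: 0000  = hex 0
Output column (row 0 .. row 31) = 00010001000000000001000100000000
Output column grouped in 4s = 0001 0001 0000 0000 0001 0001 0000 0000 = 0x11001100
Convert to decimal digit by digit (value = value*16 + digit):
  1 -> 1
  1*16 + 1 = 17
  17*16 + 0 = 272
  272*16 + 0 = 4352
  4352*16 + 1 = 69633
  69633*16 + 1 = 1114129
  1114129*16 + 0 = 17826064
  17826064*16 + 0 = 285217024
Decimal = 285217024

285217024


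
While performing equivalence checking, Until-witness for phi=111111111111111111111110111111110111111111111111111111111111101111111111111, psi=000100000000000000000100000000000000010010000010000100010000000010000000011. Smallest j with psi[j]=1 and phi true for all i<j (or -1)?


(phi U psi) at 0: need smallest j with psi[j]=1 and phi[i]=1 for all i in [0,j).
Scan from step 0:
  step 0: phi=1, psi=0 -> continue
  step 1: phi=1, psi=0 -> continue
  step 2: phi=1, psi=0 -> continue
  step 3: psi=1 and phi held for [0,3) -> witness found
Witness step = 3

3


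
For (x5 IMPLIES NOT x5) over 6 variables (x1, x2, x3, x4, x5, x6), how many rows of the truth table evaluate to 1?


Formula: (x5 IMPLIES NOT x5) over 6 vars (64 rows)
Evaluate each row (x1, x2, x3, x4, x5, x6 as bits, MSB first):
  row 0 [000000]: (0 IMPLIES NOT 0) -> 1
  row 1 [000001]: (0 IMPLIES NOT 0) -> 1
  row 2 [000010]: (1 IMPLIES NOT 1) -> 0
  row 3 [000011]: (1 IMPLIES NOT 1) -> 0
  row 4 [000100]: (0 IMPLIES NOT 0) -> 1
  (every remaining row is evaluated the same way; all 64 results are listed next)
Full result column, 8 rows per line (x1,x2,x3 fixed per line; x4,x5,x6 runs 000..111 left to right):
  rows 0-7 [x1,x2,x3=000]: 11001100  (ones: 4)
  rows 8-15 [x1,x2,x3=001]: 11001100  (ones: 4)
  rows 16-23 [x1,x2,x3=010]: 11001100  (ones: 4)
  rows 24-31 [x1,x2,x3=011]: 11001100  (ones: 4)
  rows 32-39 [x1,x2,x3=100]: 11001100  (ones: 4)
  rows 40-47 [x1,x2,x3=101]: 11001100  (ones: 4)
  rows 48-55 [x1,x2,x3=110]: 11001100  (ones: 4)
  rows 56-63 [x1,x2,x3=111]: 11001100  (ones: 4)
Count of 1-rows = 4+4+4+4+4+4+4+4 = 32

32


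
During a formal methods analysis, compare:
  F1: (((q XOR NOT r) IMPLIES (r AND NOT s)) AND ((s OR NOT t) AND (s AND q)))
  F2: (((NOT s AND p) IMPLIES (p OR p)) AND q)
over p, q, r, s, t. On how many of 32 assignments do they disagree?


F1 = (((q XOR NOT r) IMPLIES (r AND NOT s)) AND ((s OR NOT t) AND (s AND q)))
F2 = (((NOT s AND p) IMPLIES (p OR p)) AND q)
Evaluate both on each of 32 rows (bits = p,q,r,s,t):
  row 0 [00000]: F1=0 F2=0 -> 0
  row 1 [00001]: F1=0 F2=0 -> 0
  row 2 [00010]: F1=0 F2=0 -> 0
  row 3 [00011]: F1=0 F2=0 -> 0
  row 4 [00100]: F1=0 F2=0 -> 0
  row 5 [00101]: F1=0 F2=0 -> 0
  row 6 [00110]: F1=0 F2=0 -> 0
  row 7 [00111]: F1=0 F2=0 -> 0
  row 8 [01000]: F1=0 F2=1 (differ) -> 1
  row 9 [01001]: F1=0 F2=1 (differ) -> 1
  row 10 [01010]: F1=1 F2=1 -> 0
  row 11 [01011]: F1=1 F2=1 -> 0
  row 12 [01100]: F1=0 F2=1 (differ) -> 1
  row 13 [01101]: F1=0 F2=1 (differ) -> 1
  row 14 [01110]: F1=0 F2=1 (differ) -> 1
  row 15 [01111]: F1=0 F2=1 (differ) -> 1
  row 16 [10000]: F1=0 F2=0 -> 0
  row 17 [10001]: F1=0 F2=0 -> 0
  row 18 [10010]: F1=0 F2=0 -> 0
  row 19 [10011]: F1=0 F2=0 -> 0
  row 20 [10100]: F1=0 F2=0 -> 0
  row 21 [10101]: F1=0 F2=0 -> 0
  row 22 [10110]: F1=0 F2=0 -> 0
  row 23 [10111]: F1=0 F2=0 -> 0
  row 24 [11000]: F1=0 F2=1 (differ) -> 1
  row 25 [11001]: F1=0 F2=1 (differ) -> 1
  row 26 [11010]: F1=1 F2=1 -> 0
  row 27 [11011]: F1=1 F2=1 -> 0
  row 28 [11100]: F1=0 F2=1 (differ) -> 1
  row 29 [11101]: F1=0 F2=1 (differ) -> 1
  row 30 [11110]: F1=0 F2=1 (differ) -> 1
  row 31 [11111]: F1=0 F2=1 (differ) -> 1
Full result column, 8 rows per line (p,q fixed per line; r,s,t runs 000..111 left to right):
  rows 0-7 [p,q=00]: 00000000  (ones: 0)
  rows 8-15 [p,q=01]: 11001111  (ones: 6)
  rows 16-23 [p,q=10]: 00000000  (ones: 0)
  rows 24-31 [p,q=11]: 11001111  (ones: 6)
Disagreements = 0+6+0+6 = 12

12


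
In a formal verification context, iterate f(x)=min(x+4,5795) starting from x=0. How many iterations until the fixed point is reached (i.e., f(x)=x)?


Step 1: x=0, cap=5795, increment=4
Step 2: x grows by 4 each step until capped at 5795; fixed point is x=5795
Step 3: iterations = ceil(5795/4) = 1449

1449


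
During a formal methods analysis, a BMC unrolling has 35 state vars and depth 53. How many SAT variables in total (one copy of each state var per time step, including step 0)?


BMC unrolls to depth k, creating one copy of each state var for steps 0..k.
Step count = 53 + 1 = 54 (steps 0 through 53)
Vars per step = 35
Total = 35 * 54 = 1890

1890


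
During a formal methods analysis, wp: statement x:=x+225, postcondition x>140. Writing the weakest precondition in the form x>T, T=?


Formula: wp(x:=E, P) = P[E/x] (substitute E for x in postcondition)
Step 1: Postcondition: x>140
Step 2: Substitute x+225 for x: x+225>140
Step 3: Solve for x: x > 140-225 = -85

-85


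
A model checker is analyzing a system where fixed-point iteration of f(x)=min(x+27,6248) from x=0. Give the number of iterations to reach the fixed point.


Step 1: x=0, cap=6248, increment=27
Step 2: x grows by 27 each step until capped at 6248; fixed point is x=6248
Step 3: iterations = ceil(6248/27) = 232

232


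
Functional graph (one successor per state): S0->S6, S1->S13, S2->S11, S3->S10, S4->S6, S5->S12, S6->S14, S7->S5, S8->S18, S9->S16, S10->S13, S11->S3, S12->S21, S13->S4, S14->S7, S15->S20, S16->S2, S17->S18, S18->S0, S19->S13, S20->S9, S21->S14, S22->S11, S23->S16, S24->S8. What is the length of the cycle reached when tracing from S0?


Trace from S0 until a state repeats:
  S0 -> S6 -> S14 -> S7 -> S5 -> S12 -> S21 -> S14
S14 first seen at step 2, revisited at step 7.
Cycle length = 7 - 2 = 5

5


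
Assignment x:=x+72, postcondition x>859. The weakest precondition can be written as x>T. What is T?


Formula: wp(x:=E, P) = P[E/x] (substitute E for x in postcondition)
Step 1: Postcondition: x>859
Step 2: Substitute x+72 for x: x+72>859
Step 3: Solve for x: x > 859-72 = 787

787


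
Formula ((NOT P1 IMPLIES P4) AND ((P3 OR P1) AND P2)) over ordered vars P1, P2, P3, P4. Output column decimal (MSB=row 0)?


Formula: ((NOT P1 IMPLIES P4) AND ((P3 OR P1) AND P2)) over P1, P2, P3, P4 (16 rows)
Evaluate each row (bits = P1,P2,P3,P4, MSB first):
  row 0 [0000]: ((NOT 0 IMPLIES 0) AND ((0 OR 0) AND 0)) -> 0
  row 1 [0001]: ((NOT 0 IMPLIES 1) AND ((0 OR 0) AND 0)) -> 0
  row 2 [0010]: ((NOT 0 IMPLIES 0) AND ((1 OR 0) AND 0)) -> 0
  row 3 [0011]: ((NOT 0 IMPLIES 1) AND ((1 OR 0) AND 0)) -> 0
  row 4 [0100]: ((NOT 0 IMPLIES 0) AND ((0 OR 0) AND 1)) -> 0
  row 5 [0101]: ((NOT 0 IMPLIES 1) AND ((0 OR 0) AND 1)) -> 0
  row 6 [0110]: ((NOT 0 IMPLIES 0) AND ((1 OR 0) AND 1)) -> 0
  row 7 [0111]: ((NOT 0 IMPLIES 1) AND ((1 OR 0) AND 1)) -> 1
  row 8 [1000]: ((NOT 1 IMPLIES 0) AND ((0 OR 1) AND 0)) -> 0
  row 9 [1001]: ((NOT 1 IMPLIES 1) AND ((0 OR 1) AND 0)) -> 0
  row 10 [1010]: ((NOT 1 IMPLIES 0) AND ((1 OR 1) AND 0)) -> 0
  row 11 [1011]: ((NOT 1 IMPLIES 1) AND ((1 OR 1) AND 0)) -> 0
  row 12 [1100]: ((NOT 1 IMPLIES 0) AND ((0 OR 1) AND 1)) -> 1
  row 13 [1101]: ((NOT 1 IMPLIES 1) AND ((0 OR 1) AND 1)) -> 1
  row 14 [1110]: ((NOT 1 IMPLIES 0) AND ((1 OR 1) AND 1)) -> 1
  row 15 [1111]: ((NOT 1 IMPLIES 1) AND ((1 OR 1) AND 1)) -> 1
Full result column, 4 rows per line (P1,P2 fixed per line; P3,P4 runs 00..11 left to right):
  rows 0-3 [P1,P2=00]: 0000  = hex 0
  rows 4-7 [P1,P2=01]: 0001  = hex 1
  rows 8-11 [P1,P2=10]: 0000  = hex 0
  rows 12-15 [P1,P2=11]: 1111  = hex F
Output column (row 0 .. row 15) = 0000000100001111
Output column grouped in 4s = 0000 0001 0000 1111 = 0x010F
Convert to decimal digit by digit (value = value*16 + digit):
  0 -> 0
  0*16 + 1 = 1
  1*16 + 0 = 16
  16*16 + 15 (F) = 271
Decimal = 271

271


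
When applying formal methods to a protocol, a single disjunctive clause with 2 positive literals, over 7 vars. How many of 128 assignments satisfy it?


Step 1: Total=2^7=128
Step 2: Unsat when all 2 false: 2^5=32
Step 3: Sat=128-32=96

96


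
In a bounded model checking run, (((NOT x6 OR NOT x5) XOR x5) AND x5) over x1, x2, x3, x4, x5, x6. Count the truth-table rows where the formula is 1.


Formula: (((NOT x6 OR NOT x5) XOR x5) AND x5) over 6 vars (64 rows)
Evaluate each row (x1, x2, x3, x4, x5, x6 as bits, MSB first):
  row 0 [000000]: (((NOT 0 OR NOT 0) XOR 0) AND 0) -> 0
  row 1 [000001]: (((NOT 1 OR NOT 0) XOR 0) AND 0) -> 0
  row 2 [000010]: (((NOT 0 OR NOT 1) XOR 1) AND 1) -> 0
  row 3 [000011]: (((NOT 1 OR NOT 1) XOR 1) AND 1) -> 1
  row 4 [000100]: (((NOT 0 OR NOT 0) XOR 0) AND 0) -> 0
  (every remaining row is evaluated the same way; all 64 results are listed next)
Full result column, 8 rows per line (x1,x2,x3 fixed per line; x4,x5,x6 runs 000..111 left to right):
  rows 0-7 [x1,x2,x3=000]: 00010001  (ones: 2)
  rows 8-15 [x1,x2,x3=001]: 00010001  (ones: 2)
  rows 16-23 [x1,x2,x3=010]: 00010001  (ones: 2)
  rows 24-31 [x1,x2,x3=011]: 00010001  (ones: 2)
  rows 32-39 [x1,x2,x3=100]: 00010001  (ones: 2)
  rows 40-47 [x1,x2,x3=101]: 00010001  (ones: 2)
  rows 48-55 [x1,x2,x3=110]: 00010001  (ones: 2)
  rows 56-63 [x1,x2,x3=111]: 00010001  (ones: 2)
Count of 1-rows = 2+2+2+2+2+2+2+2 = 16

16


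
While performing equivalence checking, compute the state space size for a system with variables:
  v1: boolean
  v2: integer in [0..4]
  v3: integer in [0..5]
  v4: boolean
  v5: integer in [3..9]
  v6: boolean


State space = product of domain sizes of all variables.
Domain sizes:
  v1 (boolean): 2
  v2 (integer in [0..4]): 5
  v3 (integer in [0..5]): 6
  v4 (boolean): 2
  v5 (integer in [3..9]): 7
  v6 (boolean): 2
Product = 2 * 5 * 6 * 2 * 7 * 2 = 1680

1680


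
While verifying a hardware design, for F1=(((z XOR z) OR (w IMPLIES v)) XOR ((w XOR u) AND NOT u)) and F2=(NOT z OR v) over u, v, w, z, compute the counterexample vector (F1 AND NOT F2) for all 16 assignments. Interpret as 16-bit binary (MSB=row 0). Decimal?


F1 = (((z XOR z) OR (w IMPLIES v)) XOR ((w XOR u) AND NOT u))
F2 = (NOT z OR v)
Counterexample to F1=>F2 is where F1=1 and F2=0.
Evaluate each row (bits = u,v,w,z, MSB first):
  row 0 [0000]: F1=1 F2=1 -> F1&~F2 -> 0
  row 1 [0001]: F1=1 F2=0 -> F1&~F2 -> 1
  row 2 [0010]: F1=1 F2=1 -> F1&~F2 -> 0
  row 3 [0011]: F1=1 F2=0 -> F1&~F2 -> 1
  row 4 [0100]: F1=1 F2=1 -> F1&~F2 -> 0
  row 5 [0101]: F1=1 F2=1 -> F1&~F2 -> 0
  row 6 [0110]: F1=0 F2=1 -> F1&~F2 -> 0
  row 7 [0111]: F1=0 F2=1 -> F1&~F2 -> 0
  row 8 [1000]: F1=1 F2=1 -> F1&~F2 -> 0
  row 9 [1001]: F1=1 F2=0 -> F1&~F2 -> 1
  row 10 [1010]: F1=0 F2=1 -> F1&~F2 -> 0
  row 11 [1011]: F1=0 F2=0 -> F1&~F2 -> 0
  row 12 [1100]: F1=1 F2=1 -> F1&~F2 -> 0
  row 13 [1101]: F1=1 F2=1 -> F1&~F2 -> 0
  row 14 [1110]: F1=1 F2=1 -> F1&~F2 -> 0
  row 15 [1111]: F1=1 F2=1 -> F1&~F2 -> 0
Full result column, 4 rows per line (u,v fixed per line; w,z runs 00..11 left to right):
  rows 0-3 [u,v=00]: 0101  = hex 5
  rows 4-7 [u,v=01]: 0000  = hex 0
  rows 8-11 [u,v=10]: 0100  = hex 4
  rows 12-15 [u,v=11]: 0000  = hex 0
Counterexample vector (row 0 .. row 15) = 0101000001000000
Output column grouped in 4s = 0101 0000 0100 0000 = 0x5040
Convert to decimal digit by digit (value = value*16 + digit):
  5 -> 5
  5*16 + 0 = 80
  80*16 + 4 = 1284
  1284*16 + 0 = 20544
Decimal = 20544

20544


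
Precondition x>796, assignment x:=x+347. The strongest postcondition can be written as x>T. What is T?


Formula: sp(P, x:=E) = exists old_x. (x = E[old_x/x]) AND P[old_x/x] (old_x is the value of x before the assignment; eliminate old_x by solving x = E[old_x/x] for old_x)
Step 1: Precondition P: x>796, i.e. old_x > 796
Step 2: Assignment gives x = old_x + 347, so old_x = x - 347
Step 3: Substitute into P: x - 347 > 796
Step 4: Simplify: x > 796+347 = 1143

1143


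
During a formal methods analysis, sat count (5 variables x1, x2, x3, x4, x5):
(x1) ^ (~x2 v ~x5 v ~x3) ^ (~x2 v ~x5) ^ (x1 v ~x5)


CNF with 4 clauses over 5 vars (32 assignments).
An assignment satisfies CNF iff every clause has >=1 true literal.
Check each row (bits = x1,x2,x3,x4,x5; clause T/F shown):
  row 0 [00000]: clauses=FTTT -> 0
  row 1 [00001]: clauses=FTTF -> 0
  row 2 [00010]: clauses=FTTT -> 0
  row 3 [00011]: clauses=FTTF -> 0
  row 4 [00100]: clauses=FTTT -> 0
  row 5 [00101]: clauses=FTTF -> 0
  row 6 [00110]: clauses=FTTT -> 0
  row 7 [00111]: clauses=FTTF -> 0
  row 8 [01000]: clauses=FTTT -> 0
  row 9 [01001]: clauses=FTFF -> 0
  row 10 [01010]: clauses=FTTT -> 0
  row 11 [01011]: clauses=FTFF -> 0
  row 12 [01100]: clauses=FTTT -> 0
  row 13 [01101]: clauses=FFFF -> 0
  row 14 [01110]: clauses=FTTT -> 0
  row 15 [01111]: clauses=FFFF -> 0
  row 16 [10000]: clauses=TTTT -> 1
  row 17 [10001]: clauses=TTTT -> 1
  row 18 [10010]: clauses=TTTT -> 1
  row 19 [10011]: clauses=TTTT -> 1
  row 20 [10100]: clauses=TTTT -> 1
  row 21 [10101]: clauses=TTTT -> 1
  row 22 [10110]: clauses=TTTT -> 1
  row 23 [10111]: clauses=TTTT -> 1
  row 24 [11000]: clauses=TTTT -> 1
  row 25 [11001]: clauses=TTFT -> 0
  row 26 [11010]: clauses=TTTT -> 1
  row 27 [11011]: clauses=TTFT -> 0
  row 28 [11100]: clauses=TTTT -> 1
  row 29 [11101]: clauses=TFFT -> 0
  row 30 [11110]: clauses=TTTT -> 1
  row 31 [11111]: clauses=TFFT -> 0
Full result column, 8 rows per line (x1,x2 fixed per line; x3,x4,x5 runs 000..111 left to right):
  rows 0-7 [x1,x2=00]: 00000000  (ones: 0)
  rows 8-15 [x1,x2=01]: 00000000  (ones: 0)
  rows 16-23 [x1,x2=10]: 11111111  (ones: 8)
  rows 24-31 [x1,x2=11]: 10101010  (ones: 4)
Satisfying assignments = 0+0+8+4 = 12

12


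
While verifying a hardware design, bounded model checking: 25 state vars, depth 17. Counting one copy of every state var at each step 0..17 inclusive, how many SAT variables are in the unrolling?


BMC unrolls to depth k, creating one copy of each state var for steps 0..k.
Step count = 17 + 1 = 18 (steps 0 through 17)
Vars per step = 25
Total = 25 * 18 = 450

450


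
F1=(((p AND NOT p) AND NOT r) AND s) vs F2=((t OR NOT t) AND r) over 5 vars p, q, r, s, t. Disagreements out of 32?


F1 = (((p AND NOT p) AND NOT r) AND s)
F2 = ((t OR NOT t) AND r)
Evaluate both on each of 32 rows (bits = p,q,r,s,t):
  row 0 [00000]: F1=0 F2=0 -> 0
  row 1 [00001]: F1=0 F2=0 -> 0
  row 2 [00010]: F1=0 F2=0 -> 0
  row 3 [00011]: F1=0 F2=0 -> 0
  row 4 [00100]: F1=0 F2=1 (differ) -> 1
  row 5 [00101]: F1=0 F2=1 (differ) -> 1
  row 6 [00110]: F1=0 F2=1 (differ) -> 1
  row 7 [00111]: F1=0 F2=1 (differ) -> 1
  row 8 [01000]: F1=0 F2=0 -> 0
  row 9 [01001]: F1=0 F2=0 -> 0
  row 10 [01010]: F1=0 F2=0 -> 0
  row 11 [01011]: F1=0 F2=0 -> 0
  row 12 [01100]: F1=0 F2=1 (differ) -> 1
  row 13 [01101]: F1=0 F2=1 (differ) -> 1
  row 14 [01110]: F1=0 F2=1 (differ) -> 1
  row 15 [01111]: F1=0 F2=1 (differ) -> 1
  row 16 [10000]: F1=0 F2=0 -> 0
  row 17 [10001]: F1=0 F2=0 -> 0
  row 18 [10010]: F1=0 F2=0 -> 0
  row 19 [10011]: F1=0 F2=0 -> 0
  row 20 [10100]: F1=0 F2=1 (differ) -> 1
  row 21 [10101]: F1=0 F2=1 (differ) -> 1
  row 22 [10110]: F1=0 F2=1 (differ) -> 1
  row 23 [10111]: F1=0 F2=1 (differ) -> 1
  row 24 [11000]: F1=0 F2=0 -> 0
  row 25 [11001]: F1=0 F2=0 -> 0
  row 26 [11010]: F1=0 F2=0 -> 0
  row 27 [11011]: F1=0 F2=0 -> 0
  row 28 [11100]: F1=0 F2=1 (differ) -> 1
  row 29 [11101]: F1=0 F2=1 (differ) -> 1
  row 30 [11110]: F1=0 F2=1 (differ) -> 1
  row 31 [11111]: F1=0 F2=1 (differ) -> 1
Full result column, 8 rows per line (p,q fixed per line; r,s,t runs 000..111 left to right):
  rows 0-7 [p,q=00]: 00001111  (ones: 4)
  rows 8-15 [p,q=01]: 00001111  (ones: 4)
  rows 16-23 [p,q=10]: 00001111  (ones: 4)
  rows 24-31 [p,q=11]: 00001111  (ones: 4)
Disagreements = 4+4+4+4 = 16

16


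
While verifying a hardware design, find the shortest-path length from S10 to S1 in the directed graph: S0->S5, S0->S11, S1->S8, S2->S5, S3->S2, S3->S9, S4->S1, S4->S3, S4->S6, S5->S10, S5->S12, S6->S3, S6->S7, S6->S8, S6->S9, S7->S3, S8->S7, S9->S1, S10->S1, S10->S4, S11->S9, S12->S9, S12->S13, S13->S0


BFS layer-by-layer from S10:
  dist 0: {S10}
  dist 1: {S1, S4}
  -> S1 reached at distance 1
Shortest path length = 1

1


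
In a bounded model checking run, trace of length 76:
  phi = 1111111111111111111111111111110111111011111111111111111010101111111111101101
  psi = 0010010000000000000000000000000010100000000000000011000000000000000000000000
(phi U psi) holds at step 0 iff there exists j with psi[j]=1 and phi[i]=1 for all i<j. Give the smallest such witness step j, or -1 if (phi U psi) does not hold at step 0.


(phi U psi) at 0: need smallest j with psi[j]=1 and phi[i]=1 for all i in [0,j).
Scan from step 0:
  step 0: phi=1, psi=0 -> continue
  step 1: phi=1, psi=0 -> continue
  step 2: psi=1 and phi held for [0,2) -> witness found
Witness step = 2

2


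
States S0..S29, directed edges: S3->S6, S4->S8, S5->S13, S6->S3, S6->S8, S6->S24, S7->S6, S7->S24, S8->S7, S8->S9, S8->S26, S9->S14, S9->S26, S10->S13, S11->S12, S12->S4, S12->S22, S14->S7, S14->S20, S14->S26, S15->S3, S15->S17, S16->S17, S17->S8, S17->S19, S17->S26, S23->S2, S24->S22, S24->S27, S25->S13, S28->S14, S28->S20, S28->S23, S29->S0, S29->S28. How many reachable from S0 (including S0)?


BFS from S0:
  layer 0: {S0}
Reachable set: {S0}
Count = 1

1


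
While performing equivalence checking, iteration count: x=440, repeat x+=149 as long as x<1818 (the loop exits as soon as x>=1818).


Step 1: x goes from 440 toward 1818 by 149; the body runs while x<1818, so iterations = ceil((bound-start)/step)
Step 2: Distance=1378
Step 3: ceil(1378/149)=10

10


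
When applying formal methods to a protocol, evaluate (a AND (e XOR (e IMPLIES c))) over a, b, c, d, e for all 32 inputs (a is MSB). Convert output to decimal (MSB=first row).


Formula: (a AND (e XOR (e IMPLIES c))) over a, b, c, d, e (32 rows)
Evaluate each row (bits = a,b,c,d,e, MSB first):
  row 0 [00000]: (0 AND (0 XOR (0 IMPLIES 0))) -> 0
  row 1 [00001]: (0 AND (1 XOR (1 IMPLIES 0))) -> 0
  row 2 [00010]: (0 AND (0 XOR (0 IMPLIES 0))) -> 0
  row 3 [00011]: (0 AND (1 XOR (1 IMPLIES 0))) -> 0
  row 4 [00100]: (0 AND (0 XOR (0 IMPLIES 1))) -> 0
  row 5 [00101]: (0 AND (1 XOR (1 IMPLIES 1))) -> 0
  row 6 [00110]: (0 AND (0 XOR (0 IMPLIES 1))) -> 0
  row 7 [00111]: (0 AND (1 XOR (1 IMPLIES 1))) -> 0
  row 8 [01000]: (0 AND (0 XOR (0 IMPLIES 0))) -> 0
  row 9 [01001]: (0 AND (1 XOR (1 IMPLIES 0))) -> 0
  row 10 [01010]: (0 AND (0 XOR (0 IMPLIES 0))) -> 0
  row 11 [01011]: (0 AND (1 XOR (1 IMPLIES 0))) -> 0
  row 12 [01100]: (0 AND (0 XOR (0 IMPLIES 1))) -> 0
  row 13 [01101]: (0 AND (1 XOR (1 IMPLIES 1))) -> 0
  row 14 [01110]: (0 AND (0 XOR (0 IMPLIES 1))) -> 0
  row 15 [01111]: (0 AND (1 XOR (1 IMPLIES 1))) -> 0
  row 16 [10000]: (1 AND (0 XOR (0 IMPLIES 0))) -> 1
  row 17 [10001]: (1 AND (1 XOR (1 IMPLIES 0))) -> 1
  row 18 [10010]: (1 AND (0 XOR (0 IMPLIES 0))) -> 1
  row 19 [10011]: (1 AND (1 XOR (1 IMPLIES 0))) -> 1
  row 20 [10100]: (1 AND (0 XOR (0 IMPLIES 1))) -> 1
  row 21 [10101]: (1 AND (1 XOR (1 IMPLIES 1))) -> 0
  row 22 [10110]: (1 AND (0 XOR (0 IMPLIES 1))) -> 1
  row 23 [10111]: (1 AND (1 XOR (1 IMPLIES 1))) -> 0
  row 24 [11000]: (1 AND (0 XOR (0 IMPLIES 0))) -> 1
  row 25 [11001]: (1 AND (1 XOR (1 IMPLIES 0))) -> 1
  row 26 [11010]: (1 AND (0 XOR (0 IMPLIES 0))) -> 1
  row 27 [11011]: (1 AND (1 XOR (1 IMPLIES 0))) -> 1
  row 28 [11100]: (1 AND (0 XOR (0 IMPLIES 1))) -> 1
  row 29 [11101]: (1 AND (1 XOR (1 IMPLIES 1))) -> 0
  row 30 [11110]: (1 AND (0 XOR (0 IMPLIES 1))) -> 1
  row 31 [11111]: (1 AND (1 XOR (1 IMPLIES 1))) -> 0
Full result column, 4 rows per line (a,b,c fixed per line; d,e runs 00..11 left to right):
  rows 0-3 [a,b,c=000]: 0000  = hex 0
  rows 4-7 [a,b,c=001]: 0000  = hex 0
  rows 8-11 [a,b,c=010]: 0000  = hex 0
  rows 12-15 [a,b,c=011]: 0000  = hex 0
  rows 16-19 [a,b,c=100]: 1111  = hex F
  rows 20-23 [a,b,c=101]: 1010  = hex A
  rows 24-27 [a,b,c=110]: 1111  = hex F
  rows 28-31 [a,b,c=111]: 1010  = hex A
Output column (row 0 .. row 31) = 00000000000000001111101011111010
Output column grouped in 4s = 0000 0000 0000 0000 1111 1010 1111 1010 = 0x0000FAFA
Convert to decimal digit by digit (value = value*16 + digit):
  0 -> 0
  0*16 + 0 = 0
  0*16 + 0 = 0
  0*16 + 0 = 0
  0*16 + 15 (F) = 15
  15*16 + 10 (A) = 250
  250*16 + 15 (F) = 4015
  4015*16 + 10 (A) = 64250
Decimal = 64250

64250


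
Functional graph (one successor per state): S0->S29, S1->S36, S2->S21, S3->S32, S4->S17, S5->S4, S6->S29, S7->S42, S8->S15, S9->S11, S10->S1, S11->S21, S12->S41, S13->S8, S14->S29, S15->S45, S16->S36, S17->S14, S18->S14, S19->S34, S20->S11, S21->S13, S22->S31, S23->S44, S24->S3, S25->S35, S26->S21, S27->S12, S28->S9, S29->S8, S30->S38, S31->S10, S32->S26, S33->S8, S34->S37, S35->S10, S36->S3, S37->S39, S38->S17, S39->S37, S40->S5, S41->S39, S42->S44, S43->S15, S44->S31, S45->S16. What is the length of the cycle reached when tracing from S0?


Trace from S0 until a state repeats:
  S0 -> S29 -> S8 -> S15 -> S45 -> S16 -> S36 -> S3 -> S32 -> S26 -> S21 -> S13 -> S8
S8 first seen at step 2, revisited at step 12.
Cycle length = 12 - 2 = 10

10


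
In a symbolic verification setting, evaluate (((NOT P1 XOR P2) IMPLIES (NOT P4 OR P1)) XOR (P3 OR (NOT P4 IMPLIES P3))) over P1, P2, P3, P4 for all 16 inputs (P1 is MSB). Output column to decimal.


Formula: (((NOT P1 XOR P2) IMPLIES (NOT P4 OR P1)) XOR (P3 OR (NOT P4 IMPLIES P3))) over P1, P2, P3, P4 (16 rows)
Evaluate each row (bits = P1,P2,P3,P4, MSB first):
  row 0 [0000]: (((NOT 0 XOR 0) IMPLIES (NOT 0 OR 0)) XOR (0 OR (NOT 0 IMPLIES 0))) -> 1
  row 1 [0001]: (((NOT 0 XOR 0) IMPLIES (NOT 1 OR 0)) XOR (0 OR (NOT 1 IMPLIES 0))) -> 1
  row 2 [0010]: (((NOT 0 XOR 0) IMPLIES (NOT 0 OR 0)) XOR (1 OR (NOT 0 IMPLIES 1))) -> 0
  row 3 [0011]: (((NOT 0 XOR 0) IMPLIES (NOT 1 OR 0)) XOR (1 OR (NOT 1 IMPLIES 1))) -> 1
  row 4 [0100]: (((NOT 0 XOR 1) IMPLIES (NOT 0 OR 0)) XOR (0 OR (NOT 0 IMPLIES 0))) -> 1
  row 5 [0101]: (((NOT 0 XOR 1) IMPLIES (NOT 1 OR 0)) XOR (0 OR (NOT 1 IMPLIES 0))) -> 0
  row 6 [0110]: (((NOT 0 XOR 1) IMPLIES (NOT 0 OR 0)) XOR (1 OR (NOT 0 IMPLIES 1))) -> 0
  row 7 [0111]: (((NOT 0 XOR 1) IMPLIES (NOT 1 OR 0)) XOR (1 OR (NOT 1 IMPLIES 1))) -> 0
  row 8 [1000]: (((NOT 1 XOR 0) IMPLIES (NOT 0 OR 1)) XOR (0 OR (NOT 0 IMPLIES 0))) -> 1
  row 9 [1001]: (((NOT 1 XOR 0) IMPLIES (NOT 1 OR 1)) XOR (0 OR (NOT 1 IMPLIES 0))) -> 0
  row 10 [1010]: (((NOT 1 XOR 0) IMPLIES (NOT 0 OR 1)) XOR (1 OR (NOT 0 IMPLIES 1))) -> 0
  row 11 [1011]: (((NOT 1 XOR 0) IMPLIES (NOT 1 OR 1)) XOR (1 OR (NOT 1 IMPLIES 1))) -> 0
  row 12 [1100]: (((NOT 1 XOR 1) IMPLIES (NOT 0 OR 1)) XOR (0 OR (NOT 0 IMPLIES 0))) -> 1
  row 13 [1101]: (((NOT 1 XOR 1) IMPLIES (NOT 1 OR 1)) XOR (0 OR (NOT 1 IMPLIES 0))) -> 0
  row 14 [1110]: (((NOT 1 XOR 1) IMPLIES (NOT 0 OR 1)) XOR (1 OR (NOT 0 IMPLIES 1))) -> 0
  row 15 [1111]: (((NOT 1 XOR 1) IMPLIES (NOT 1 OR 1)) XOR (1 OR (NOT 1 IMPLIES 1))) -> 0
Full result column, 4 rows per line (P1,P2 fixed per line; P3,P4 runs 00..11 left to right):
  rows 0-3 [P1,P2=00]: 1101  = hex D
  rows 4-7 [P1,P2=01]: 1000  = hex 8
  rows 8-11 [P1,P2=10]: 1000  = hex 8
  rows 12-15 [P1,P2=11]: 1000  = hex 8
Output column (row 0 .. row 15) = 1101100010001000
Output column grouped in 4s = 1101 1000 1000 1000 = 0xD888
Convert to decimal digit by digit (value = value*16 + digit):
  D -> 13
  13*16 + 8 = 216
  216*16 + 8 = 3464
  3464*16 + 8 = 55432
Decimal = 55432

55432


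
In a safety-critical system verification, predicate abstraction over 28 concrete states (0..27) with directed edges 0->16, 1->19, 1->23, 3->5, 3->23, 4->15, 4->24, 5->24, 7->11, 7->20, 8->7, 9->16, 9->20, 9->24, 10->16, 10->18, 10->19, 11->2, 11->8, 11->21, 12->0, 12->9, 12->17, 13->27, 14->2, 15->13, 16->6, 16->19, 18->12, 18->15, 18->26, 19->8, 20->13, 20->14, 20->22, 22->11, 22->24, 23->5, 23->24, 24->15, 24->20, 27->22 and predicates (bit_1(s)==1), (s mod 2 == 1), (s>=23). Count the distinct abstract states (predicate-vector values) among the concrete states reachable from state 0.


BFS from 0:
Concrete reachable: {0, 2, 6, 7, 8, 11, 13, 14, 15, 16, 19, 20, 21, 22, 24, 27}
Abstract via predicates (bit_1(s)==1), (s mod 2 == 1), (s>=23):
  (0,0,0) <- {0, 8, 16, 20}
  (0,0,1) <- {24}
  (0,1,0) <- {13, 21}
  (1,0,0) <- {2, 6, 14, 22}
  (1,1,0) <- {7, 11, 15, 19}
  (1,1,1) <- {27}
Distinct abstract states = 6

6


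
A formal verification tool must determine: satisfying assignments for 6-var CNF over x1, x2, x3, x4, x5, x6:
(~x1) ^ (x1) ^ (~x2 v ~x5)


CNF with 3 clauses over 6 vars (64 assignments).
An assignment satisfies CNF iff every clause has >=1 true literal.
Check each row (bits = x1,x2,x3,x4,x5,x6; clause T/F shown):
  row 0 [000000]: clauses=TFT -> 0
  row 1 [000001]: clauses=TFT -> 0
  row 2 [000010]: clauses=TFT -> 0
  row 3 [000011]: clauses=TFT -> 0
  row 4 [000100]: clauses=TFT -> 0
  (every remaining row is evaluated the same way; all 64 results are listed next)
Full result column, 8 rows per line (x1,x2,x3 fixed per line; x4,x5,x6 runs 000..111 left to right):
  rows 0-7 [x1,x2,x3=000]: 00000000  (ones: 0)
  rows 8-15 [x1,x2,x3=001]: 00000000  (ones: 0)
  rows 16-23 [x1,x2,x3=010]: 00000000  (ones: 0)
  rows 24-31 [x1,x2,x3=011]: 00000000  (ones: 0)
  rows 32-39 [x1,x2,x3=100]: 00000000  (ones: 0)
  rows 40-47 [x1,x2,x3=101]: 00000000  (ones: 0)
  rows 48-55 [x1,x2,x3=110]: 00000000  (ones: 0)
  rows 56-63 [x1,x2,x3=111]: 00000000  (ones: 0)
Satisfying assignments = 0+0+0+0+0+0+0+0 = 0

0


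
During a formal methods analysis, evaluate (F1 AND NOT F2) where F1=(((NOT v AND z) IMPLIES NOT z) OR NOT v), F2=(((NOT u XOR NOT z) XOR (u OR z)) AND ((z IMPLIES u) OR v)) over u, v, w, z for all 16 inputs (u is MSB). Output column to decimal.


F1 = (((NOT v AND z) IMPLIES NOT z) OR NOT v)
F2 = (((NOT u XOR NOT z) XOR (u OR z)) AND ((z IMPLIES u) OR v))
Counterexample to F1=>F2 is where F1=1 and F2=0.
Evaluate each row (bits = u,v,w,z, MSB first):
  row 0 [0000]: F1=1 F2=0 -> F1&~F2 -> 1
  row 1 [0001]: F1=1 F2=0 -> F1&~F2 -> 1
  row 2 [0010]: F1=1 F2=0 -> F1&~F2 -> 1
  row 3 [0011]: F1=1 F2=0 -> F1&~F2 -> 1
  row 4 [0100]: F1=1 F2=0 -> F1&~F2 -> 1
  row 5 [0101]: F1=1 F2=0 -> F1&~F2 -> 1
  row 6 [0110]: F1=1 F2=0 -> F1&~F2 -> 1
  row 7 [0111]: F1=1 F2=0 -> F1&~F2 -> 1
  row 8 [1000]: F1=1 F2=0 -> F1&~F2 -> 1
  row 9 [1001]: F1=1 F2=1 -> F1&~F2 -> 0
  row 10 [1010]: F1=1 F2=0 -> F1&~F2 -> 1
  row 11 [1011]: F1=1 F2=1 -> F1&~F2 -> 0
  row 12 [1100]: F1=1 F2=0 -> F1&~F2 -> 1
  row 13 [1101]: F1=1 F2=1 -> F1&~F2 -> 0
  row 14 [1110]: F1=1 F2=0 -> F1&~F2 -> 1
  row 15 [1111]: F1=1 F2=1 -> F1&~F2 -> 0
Full result column, 4 rows per line (u,v fixed per line; w,z runs 00..11 left to right):
  rows 0-3 [u,v=00]: 1111  = hex F
  rows 4-7 [u,v=01]: 1111  = hex F
  rows 8-11 [u,v=10]: 1010  = hex A
  rows 12-15 [u,v=11]: 1010  = hex A
Counterexample vector (row 0 .. row 15) = 1111111110101010
Output column grouped in 4s = 1111 1111 1010 1010 = 0xFFAA
Convert to decimal digit by digit (value = value*16 + digit):
  F -> 15
  15*16 + 15 (F) = 255
  255*16 + 10 (A) = 4090
  4090*16 + 10 (A) = 65450
Decimal = 65450

65450


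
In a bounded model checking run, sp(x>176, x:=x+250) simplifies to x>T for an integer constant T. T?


Formula: sp(P, x:=E) = exists old_x. (x = E[old_x/x]) AND P[old_x/x] (old_x is the value of x before the assignment; eliminate old_x by solving x = E[old_x/x] for old_x)
Step 1: Precondition P: x>176, i.e. old_x > 176
Step 2: Assignment gives x = old_x + 250, so old_x = x - 250
Step 3: Substitute into P: x - 250 > 176
Step 4: Simplify: x > 176+250 = 426

426


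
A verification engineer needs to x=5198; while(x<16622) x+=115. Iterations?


Step 1: x goes from 5198 toward 16622 by 115; the body runs while x<16622, so iterations = ceil((bound-start)/step)
Step 2: Distance=11424
Step 3: ceil(11424/115)=100

100


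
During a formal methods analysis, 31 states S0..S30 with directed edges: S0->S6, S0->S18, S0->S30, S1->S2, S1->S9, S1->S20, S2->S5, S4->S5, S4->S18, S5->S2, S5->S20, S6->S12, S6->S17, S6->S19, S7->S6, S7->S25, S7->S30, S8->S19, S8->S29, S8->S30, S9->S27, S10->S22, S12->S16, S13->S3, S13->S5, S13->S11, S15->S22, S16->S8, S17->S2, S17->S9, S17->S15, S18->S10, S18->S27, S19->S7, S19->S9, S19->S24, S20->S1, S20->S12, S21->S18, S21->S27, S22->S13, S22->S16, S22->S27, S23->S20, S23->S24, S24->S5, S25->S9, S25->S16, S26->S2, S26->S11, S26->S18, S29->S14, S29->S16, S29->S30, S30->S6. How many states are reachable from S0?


BFS from S0:
  layer 0: {S0}
  layer 1: {S6, S18, S30}
  layer 2: {S10, S12, S17, S19, S27}
  layer 3: {S2, S7, S9, S15, S16, S22, S24}
  layer 4: {S5, S8, S13, S25}
  layer 5: {S3, S11, S20, S29}
  layer 6: {S1, S14}
Reachable set: {S0, S1, S2, S3, S5, S6, S7, S8, S9, S10, S11, S12, S13, S14, S15, S16, S17, S18, S19, S20, S22, S24, S25, S27, S29, S30}
Count = 26

26


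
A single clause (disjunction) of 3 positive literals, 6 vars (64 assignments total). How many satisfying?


Step 1: Total=2^6=64
Step 2: Unsat when all 3 false: 2^3=8
Step 3: Sat=64-8=56

56


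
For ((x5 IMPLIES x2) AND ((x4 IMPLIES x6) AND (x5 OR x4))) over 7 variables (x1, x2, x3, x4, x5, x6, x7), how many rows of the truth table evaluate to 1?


Formula: ((x5 IMPLIES x2) AND ((x4 IMPLIES x6) AND (x5 OR x4))) over 7 vars (128 rows)
Evaluate each row (x1, x2, x3, x4, x5, x6, x7 as bits, MSB first):
  row 0 [0000000]: ((0 IMPLIES 0) AND ((0 IMPLIES 0) AND (0 OR 0))) -> 0
  row 1 [0000001]: ((0 IMPLIES 0) AND ((0 IMPLIES 0) AND (0 OR 0))) -> 0
  row 2 [0000010]: ((0 IMPLIES 0) AND ((0 IMPLIES 1) AND (0 OR 0))) -> 0
  row 3 [0000011]: ((0 IMPLIES 0) AND ((0 IMPLIES 1) AND (0 OR 0))) -> 0
  row 4 [0000100]: ((1 IMPLIES 0) AND ((0 IMPLIES 0) AND (1 OR 0))) -> 0
  (every remaining row is evaluated the same way; all 128 results are listed next)
Full result column, 8 rows per line (x1,x2,x3,x4 fixed per line; x5,x6,x7 runs 000..111 left to right):
  rows 0-7 [x1,x2,x3,x4=0000]: 00000000  (ones: 0)
  rows 8-15 [x1,x2,x3,x4=0001]: 00110000  (ones: 2)
  rows 16-23 [x1,x2,x3,x4=0010]: 00000000  (ones: 0)
  rows 24-31 [x1,x2,x3,x4=0011]: 00110000  (ones: 2)
  rows 32-39 [x1,x2,x3,x4=0100]: 00001111  (ones: 4)
  rows 40-47 [x1,x2,x3,x4=0101]: 00110011  (ones: 4)
  rows 48-55 [x1,x2,x3,x4=0110]: 00001111  (ones: 4)
  rows 56-63 [x1,x2,x3,x4=0111]: 00110011  (ones: 4)
  rows 64-71 [x1,x2,x3,x4=1000]: 00000000  (ones: 0)
  rows 72-79 [x1,x2,x3,x4=1001]: 00110000  (ones: 2)
  rows 80-87 [x1,x2,x3,x4=1010]: 00000000  (ones: 0)
  rows 88-95 [x1,x2,x3,x4=1011]: 00110000  (ones: 2)
  rows 96-103 [x1,x2,x3,x4=1100]: 00001111  (ones: 4)
  rows 104-111 [x1,x2,x3,x4=1101]: 00110011  (ones: 4)
  rows 112-119 [x1,x2,x3,x4=1110]: 00001111  (ones: 4)
  rows 120-127 [x1,x2,x3,x4=1111]: 00110011  (ones: 4)
Count of 1-rows = 0+2+0+2+4+4+4+4+0+2+0+2+4+4+4+4 = 40

40


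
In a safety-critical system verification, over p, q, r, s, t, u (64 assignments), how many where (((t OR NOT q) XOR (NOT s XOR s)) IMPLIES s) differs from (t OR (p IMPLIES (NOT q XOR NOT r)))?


F1 = (((t OR NOT q) XOR (NOT s XOR s)) IMPLIES s)
F2 = (t OR (p IMPLIES (NOT q XOR NOT r)))
Evaluate both on each of 64 rows (bits = p,q,r,s,t,u):
  row 0 [000000]: F1=1 F2=1 -> 0
  row 1 [000001]: F1=1 F2=1 -> 0
  row 2 [000010]: F1=1 F2=1 -> 0
  row 3 [000011]: F1=1 F2=1 -> 0
  row 4 [000100]: F1=1 F2=1 -> 0
  (every remaining row is evaluated the same way; all 64 results are listed next)
Full result column, 8 rows per line (p,q,r fixed per line; s,t,u runs 000..111 left to right):
  rows 0-7 [p,q,r=000]: 00000000  (ones: 0)
  rows 8-15 [p,q,r=001]: 00000000  (ones: 0)
  rows 16-23 [p,q,r=010]: 11000000  (ones: 2)
  rows 24-31 [p,q,r=011]: 11000000  (ones: 2)
  rows 32-39 [p,q,r=100]: 11001100  (ones: 4)
  rows 40-47 [p,q,r=101]: 00000000  (ones: 0)
  rows 48-55 [p,q,r=110]: 11000000  (ones: 2)
  rows 56-63 [p,q,r=111]: 00001100  (ones: 2)
Disagreements = 0+0+2+2+4+0+2+2 = 12

12


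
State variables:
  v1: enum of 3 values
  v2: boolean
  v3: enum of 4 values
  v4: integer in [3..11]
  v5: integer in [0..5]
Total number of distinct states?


State space = product of domain sizes of all variables.
Domain sizes:
  v1 (enum of 3 values): 3
  v2 (boolean): 2
  v3 (enum of 4 values): 4
  v4 (integer in [3..11]): 9
  v5 (integer in [0..5]): 6
Product = 3 * 2 * 4 * 9 * 6 = 1296

1296


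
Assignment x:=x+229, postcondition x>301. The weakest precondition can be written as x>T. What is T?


Formula: wp(x:=E, P) = P[E/x] (substitute E for x in postcondition)
Step 1: Postcondition: x>301
Step 2: Substitute x+229 for x: x+229>301
Step 3: Solve for x: x > 301-229 = 72

72


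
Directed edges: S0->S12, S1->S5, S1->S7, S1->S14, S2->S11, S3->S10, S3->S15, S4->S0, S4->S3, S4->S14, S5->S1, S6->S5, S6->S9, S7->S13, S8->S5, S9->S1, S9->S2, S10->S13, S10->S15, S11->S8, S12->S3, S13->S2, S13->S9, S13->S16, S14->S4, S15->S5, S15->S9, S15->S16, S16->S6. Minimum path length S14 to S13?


BFS layer-by-layer from S14:
  dist 0: {S14}
  dist 1: {S4}
  dist 2: {S0, S3}
  dist 3: {S10, S12, S15}
  dist 4: {S5, S9, S13, S16}
  -> S13 reached at distance 4
Shortest path length = 4

4


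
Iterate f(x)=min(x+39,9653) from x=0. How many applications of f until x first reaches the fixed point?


Step 1: x=0, cap=9653, increment=39
Step 2: x grows by 39 each step until capped at 9653; fixed point is x=9653
Step 3: iterations = ceil(9653/39) = 248

248


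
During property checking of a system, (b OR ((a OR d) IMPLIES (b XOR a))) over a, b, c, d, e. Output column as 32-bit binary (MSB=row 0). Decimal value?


Formula: (b OR ((a OR d) IMPLIES (b XOR a))) over a, b, c, d, e (32 rows)
Evaluate each row (bits = a,b,c,d,e, MSB first):
  row 0 [00000]: (0 OR ((0 OR 0) IMPLIES (0 XOR 0))) -> 1
  row 1 [00001]: (0 OR ((0 OR 0) IMPLIES (0 XOR 0))) -> 1
  row 2 [00010]: (0 OR ((0 OR 1) IMPLIES (0 XOR 0))) -> 0
  row 3 [00011]: (0 OR ((0 OR 1) IMPLIES (0 XOR 0))) -> 0
  row 4 [00100]: (0 OR ((0 OR 0) IMPLIES (0 XOR 0))) -> 1
  row 5 [00101]: (0 OR ((0 OR 0) IMPLIES (0 XOR 0))) -> 1
  row 6 [00110]: (0 OR ((0 OR 1) IMPLIES (0 XOR 0))) -> 0
  row 7 [00111]: (0 OR ((0 OR 1) IMPLIES (0 XOR 0))) -> 0
  row 8 [01000]: (1 OR ((0 OR 0) IMPLIES (1 XOR 0))) -> 1
  row 9 [01001]: (1 OR ((0 OR 0) IMPLIES (1 XOR 0))) -> 1
  row 10 [01010]: (1 OR ((0 OR 1) IMPLIES (1 XOR 0))) -> 1
  row 11 [01011]: (1 OR ((0 OR 1) IMPLIES (1 XOR 0))) -> 1
  row 12 [01100]: (1 OR ((0 OR 0) IMPLIES (1 XOR 0))) -> 1
  row 13 [01101]: (1 OR ((0 OR 0) IMPLIES (1 XOR 0))) -> 1
  row 14 [01110]: (1 OR ((0 OR 1) IMPLIES (1 XOR 0))) -> 1
  row 15 [01111]: (1 OR ((0 OR 1) IMPLIES (1 XOR 0))) -> 1
  row 16 [10000]: (0 OR ((1 OR 0) IMPLIES (0 XOR 1))) -> 1
  row 17 [10001]: (0 OR ((1 OR 0) IMPLIES (0 XOR 1))) -> 1
  row 18 [10010]: (0 OR ((1 OR 1) IMPLIES (0 XOR 1))) -> 1
  row 19 [10011]: (0 OR ((1 OR 1) IMPLIES (0 XOR 1))) -> 1
  row 20 [10100]: (0 OR ((1 OR 0) IMPLIES (0 XOR 1))) -> 1
  row 21 [10101]: (0 OR ((1 OR 0) IMPLIES (0 XOR 1))) -> 1
  row 22 [10110]: (0 OR ((1 OR 1) IMPLIES (0 XOR 1))) -> 1
  row 23 [10111]: (0 OR ((1 OR 1) IMPLIES (0 XOR 1))) -> 1
  row 24 [11000]: (1 OR ((1 OR 0) IMPLIES (1 XOR 1))) -> 1
  row 25 [11001]: (1 OR ((1 OR 0) IMPLIES (1 XOR 1))) -> 1
  row 26 [11010]: (1 OR ((1 OR 1) IMPLIES (1 XOR 1))) -> 1
  row 27 [11011]: (1 OR ((1 OR 1) IMPLIES (1 XOR 1))) -> 1
  row 28 [11100]: (1 OR ((1 OR 0) IMPLIES (1 XOR 1))) -> 1
  row 29 [11101]: (1 OR ((1 OR 0) IMPLIES (1 XOR 1))) -> 1
  row 30 [11110]: (1 OR ((1 OR 1) IMPLIES (1 XOR 1))) -> 1
  row 31 [11111]: (1 OR ((1 OR 1) IMPLIES (1 XOR 1))) -> 1
Full result column, 4 rows per line (a,b,c fixed per line; d,e runs 00..11 left to right):
  rows 0-3 [a,b,c=000]: 1100  = hex C
  rows 4-7 [a,b,c=001]: 1100  = hex C
  rows 8-11 [a,b,c=010]: 1111  = hex F
  rows 12-15 [a,b,c=011]: 1111  = hex F
  rows 16-19 [a,b,c=100]: 1111  = hex F
  rows 20-23 [a,b,c=101]: 1111  = hex F
  rows 24-27 [a,b,c=110]: 1111  = hex F
  rows 28-31 [a,b,c=111]: 1111  = hex F
Output column (row 0 .. row 31) = 11001100111111111111111111111111
Output column grouped in 4s = 1100 1100 1111 1111 1111 1111 1111 1111 = 0xCCFFFFFF
Convert to decimal digit by digit (value = value*16 + digit):
  C -> 12
  12*16 + 12 (C) = 204
  204*16 + 15 (F) = 3279
  3279*16 + 15 (F) = 52479
  52479*16 + 15 (F) = 839679
  839679*16 + 15 (F) = 13434879
  13434879*16 + 15 (F) = 214958079
  214958079*16 + 15 (F) = 3439329279
Decimal = 3439329279

3439329279
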